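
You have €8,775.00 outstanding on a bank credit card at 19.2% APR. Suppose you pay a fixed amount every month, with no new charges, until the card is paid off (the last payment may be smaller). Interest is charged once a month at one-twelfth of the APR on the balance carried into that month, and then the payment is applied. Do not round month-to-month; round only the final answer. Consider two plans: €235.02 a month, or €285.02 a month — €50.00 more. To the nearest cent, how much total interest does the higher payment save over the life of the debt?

Monthly rate r = 19.2%/12 = 1.6% = 0.016.
At €235.02/mo: n = ⌈−ln(1 − rB₀/P)/ln(1+r)⌉ = 58 payments (last €74.74); total interest = total paid − €8,775.00 = €4,695.88.
At €285.02/mo: 43 payments (last €211.76); total interest €3,407.60.
Interest saved = €4,695.88 − €3,407.60 = €1,288.28.

€1,288.28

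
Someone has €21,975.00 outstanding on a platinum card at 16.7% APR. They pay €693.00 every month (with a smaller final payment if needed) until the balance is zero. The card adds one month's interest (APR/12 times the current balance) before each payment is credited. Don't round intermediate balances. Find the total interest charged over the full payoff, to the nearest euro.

€7,215

Monthly rate r = 16.7%/12 = 1.39167% = 0.0139167.
Payoff takes n = ⌈−ln(1 − rB₀/P)/ln(1+r)⌉ = ⌈42.121⌉ = 43 payments; the last is €84.09.
Total paid = 42·€693.00 + €84.09 = €29,190.09.
Total interest = total paid − principal = €29,190.09 − €21,975.00 = €7,215.09.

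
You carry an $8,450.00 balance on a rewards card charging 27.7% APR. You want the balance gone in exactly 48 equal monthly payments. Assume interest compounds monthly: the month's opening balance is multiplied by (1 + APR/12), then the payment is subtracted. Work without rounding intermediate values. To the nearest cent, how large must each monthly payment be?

$293.05

Monthly rate r = 27.7%/12 = 2.30833% = 0.0230833.
Level-payment amortization: P = B₀·r / (1 − (1+r)^(−n)) = 8450.00·0.0230833 / (1 − 1.02308^(−48)).
Denominator 1 − (1+r)^(−48) = 0.665595949.
P = 195.054 / 0.665595949 ≈ 293.05.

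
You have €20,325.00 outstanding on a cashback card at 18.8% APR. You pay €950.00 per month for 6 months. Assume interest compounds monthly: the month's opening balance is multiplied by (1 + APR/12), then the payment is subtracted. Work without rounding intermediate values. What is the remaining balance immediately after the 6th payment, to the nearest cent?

€16,383.99

Monthly rate r = 18.8%/12 = 1.56667% = 0.0156667.
Each month: B ← B·(1+r) − €950.00.
Month 1: interest €318.42; balance after payment €19,693.42.
Month 2: interest €308.53; balance after payment €19,051.96.
Month 3: interest €298.48; balance after payment €18,400.44.
Month 4: interest €288.27; balance after payment €17,738.71.
Month 5: interest €277.91; balance after payment €17,066.62.
Month 6: interest €267.38; balance after payment €16,383.99.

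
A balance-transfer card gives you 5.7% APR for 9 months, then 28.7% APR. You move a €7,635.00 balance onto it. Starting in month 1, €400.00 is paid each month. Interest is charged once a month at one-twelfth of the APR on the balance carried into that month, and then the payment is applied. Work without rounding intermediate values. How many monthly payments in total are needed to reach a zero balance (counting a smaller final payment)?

Promo months 1–9 at r₀ = 5.7%/12 = 0.00475; months 10+ at r₁ = 28.7%/12 = 0.0239167.
After month 9: iterate B ← B·(1+r₀) − €400.00 for 9 months → €4,298.50.
Then at r₁ with €400.00/mo: n₂ = −ln(1 − r₁·B/P)/ln(1+r₁) ≈ 12.57 → 13 more payments.

22 payments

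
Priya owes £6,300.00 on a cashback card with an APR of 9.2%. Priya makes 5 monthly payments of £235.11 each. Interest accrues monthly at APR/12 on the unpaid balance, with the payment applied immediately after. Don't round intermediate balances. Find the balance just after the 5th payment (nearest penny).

£5,351.52

Monthly rate r = 9.2%/12 = 0.766667% = 0.00766667.
Each month: B ← B·(1+r) − £235.11.
Month 1: interest £48.30; balance after payment £6,113.19.
Month 2: interest £46.87; balance after payment £5,924.95.
Month 3: interest £45.42; balance after payment £5,735.26.
Month 4: interest £43.97; balance after payment £5,544.12.
Month 5: interest £42.50; balance after payment £5,351.52.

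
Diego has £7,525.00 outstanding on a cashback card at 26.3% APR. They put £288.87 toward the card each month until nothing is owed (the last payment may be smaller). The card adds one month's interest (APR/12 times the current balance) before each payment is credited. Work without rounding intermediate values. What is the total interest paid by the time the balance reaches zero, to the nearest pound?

Monthly rate r = 26.3%/12 = 2.19167% = 0.0219167.
Payoff takes n = ⌈−ln(1 − rB₀/P)/ln(1+r)⌉ = ⌈39.028⌉ = 40 payments; the last is £8.13.
Total paid = 39·£288.87 + £8.13 = £11,274.06.
Total interest = total paid − principal = £11,274.06 − £7,525.00 = £3,749.06.

£3,749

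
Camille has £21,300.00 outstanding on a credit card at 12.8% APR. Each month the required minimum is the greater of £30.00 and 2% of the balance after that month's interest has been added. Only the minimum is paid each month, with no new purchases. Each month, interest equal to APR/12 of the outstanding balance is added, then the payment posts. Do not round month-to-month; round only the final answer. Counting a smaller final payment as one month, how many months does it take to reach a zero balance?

349 months

Monthly rate r = 12.8%/12 = 1.06667% = 0.0106667.
While 2% of the post-interest balance exceeds £30.00, each month B ← (B·(1+r))·(1 − 0.02), i.e. B shrinks by the factor (1+r)·0.98 = 0.99045.
This holds for months 1–278. Entering month 279 the balance is £1,479.91; 2% of the post-interest balance is now below £30.00, so the flat £30.00 minimum applies from here.
From month 279 a fixed £30.00 at rate r clears £1,479.91 in 71 more payments. Total: 278 + 71 = 349 months.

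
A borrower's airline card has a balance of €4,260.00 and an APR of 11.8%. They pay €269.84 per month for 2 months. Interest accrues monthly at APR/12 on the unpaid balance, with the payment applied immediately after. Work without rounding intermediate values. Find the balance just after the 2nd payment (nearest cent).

€3,801.86

Monthly rate r = 11.8%/12 = 0.983333% = 0.00983333.
Each month: B ← B·(1+r) − €269.84.
Month 1: interest €41.89; balance after payment €4,032.05.
Month 2: interest €39.65; balance after payment €3,801.86.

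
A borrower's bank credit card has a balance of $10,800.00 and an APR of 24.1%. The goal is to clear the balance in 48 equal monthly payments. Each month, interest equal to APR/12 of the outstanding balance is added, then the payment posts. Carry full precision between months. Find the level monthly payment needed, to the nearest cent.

$352.70

Monthly rate r = 24.1%/12 = 2.00833% = 0.0200833.
Level-payment amortization: P = B₀·r / (1 − (1+r)^(−n)) = 10800.00·0.0200833 / (1 − 1.02008^(−48)).
Denominator 1 − (1+r)^(−48) = 0.614975195.
P = 216.9 / 0.614975195 ≈ 352.70.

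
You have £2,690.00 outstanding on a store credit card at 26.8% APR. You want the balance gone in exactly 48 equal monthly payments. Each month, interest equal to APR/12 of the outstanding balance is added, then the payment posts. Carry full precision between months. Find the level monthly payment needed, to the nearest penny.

£91.91

Monthly rate r = 26.8%/12 = 2.23333% = 0.0223333.
Level-payment amortization: P = B₀·r / (1 − (1+r)^(−n)) = 2690.00·0.0223333 / (1 − 1.02233^(−48)).
Denominator 1 − (1+r)^(−48) = 0.653615078.
P = 60.0767 / 0.653615078 ≈ 91.91.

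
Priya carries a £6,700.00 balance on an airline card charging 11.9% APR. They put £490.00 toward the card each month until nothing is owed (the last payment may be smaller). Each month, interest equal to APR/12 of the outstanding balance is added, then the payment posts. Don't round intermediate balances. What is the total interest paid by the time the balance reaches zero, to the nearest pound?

£536

Monthly rate r = 11.9%/12 = 0.991667% = 0.00991667.
Payoff takes n = ⌈−ln(1 − rB₀/P)/ln(1+r)⌉ = ⌈14.767⌉ = 15 payments; the last is £376.07.
Total paid = 14·£490.00 + £376.07 = £7,236.07.
Total interest = total paid − principal = £7,236.07 − £6,700.00 = £536.07.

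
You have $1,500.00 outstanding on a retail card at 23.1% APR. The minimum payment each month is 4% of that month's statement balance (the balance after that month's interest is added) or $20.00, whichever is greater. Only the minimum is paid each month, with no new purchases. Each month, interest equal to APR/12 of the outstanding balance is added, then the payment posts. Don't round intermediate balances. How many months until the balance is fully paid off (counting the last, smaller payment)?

Monthly rate r = 23.1%/12 = 1.925% = 0.01925.
While 4% of the post-interest balance exceeds $20.00, each month B ← (B·(1+r))·(1 − 0.04), i.e. B shrinks by the factor (1+r)·0.96 = 0.97848.
This holds for months 1–52. Entering month 53 the balance is $483.94; 4% of the post-interest balance is now below $20.00, so the flat $20.00 minimum applies from here.
From month 53 a fixed $20.00 at rate r clears $483.94 in 33 more payments. Total: 52 + 33 = 85 months.

85 months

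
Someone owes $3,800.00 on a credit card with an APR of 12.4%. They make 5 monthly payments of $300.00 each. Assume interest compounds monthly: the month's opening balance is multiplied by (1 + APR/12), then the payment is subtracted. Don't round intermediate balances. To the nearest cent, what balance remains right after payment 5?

$2,469.11

Monthly rate r = 12.4%/12 = 1.03333% = 0.0103333.
Each month: B ← B·(1+r) − $300.00.
Month 1: interest $39.27; balance after payment $3,539.27.
Month 2: interest $36.57; balance after payment $3,275.84.
Month 3: interest $33.85; balance after payment $3,009.69.
Month 4: interest $31.10; balance after payment $2,740.79.
Month 5: interest $28.32; balance after payment $2,469.11.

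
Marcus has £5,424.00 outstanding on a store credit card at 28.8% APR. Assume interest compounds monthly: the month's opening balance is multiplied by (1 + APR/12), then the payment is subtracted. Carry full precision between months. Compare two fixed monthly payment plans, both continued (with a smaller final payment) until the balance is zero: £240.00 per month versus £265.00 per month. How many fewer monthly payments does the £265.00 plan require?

4 fewer payments

Monthly rate r = 28.8%/12 = 2.4% = 0.024.
At £240.00/mo: n = ⌈−ln(1 − rB₀/P)/ln(1+r)⌉ = 33 payments (last £231.14); total interest = total paid − £5,424.00 = £2,487.14.
At £265.00/mo: 29 payments (last £131.48); total interest £2,127.48.
Payments saved = 33 − 29 = 4.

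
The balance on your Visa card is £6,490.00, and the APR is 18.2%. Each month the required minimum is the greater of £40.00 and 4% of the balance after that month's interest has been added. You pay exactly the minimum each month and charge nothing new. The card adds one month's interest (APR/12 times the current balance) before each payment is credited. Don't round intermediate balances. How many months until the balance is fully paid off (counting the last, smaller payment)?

Monthly rate r = 18.2%/12 = 1.51667% = 0.0151667.
While 4% of the post-interest balance exceeds £40.00, each month B ← (B·(1+r))·(1 − 0.04), i.e. B shrinks by the factor (1+r)·0.96 = 0.97456.
This holds for months 1–74. Entering month 75 the balance is £964.01; 4% of the post-interest balance is now below £40.00, so the flat £40.00 minimum applies from here.
From month 75 a fixed £40.00 at rate r clears £964.01 in 31 more payments. Total: 74 + 31 = 105 months.

105 months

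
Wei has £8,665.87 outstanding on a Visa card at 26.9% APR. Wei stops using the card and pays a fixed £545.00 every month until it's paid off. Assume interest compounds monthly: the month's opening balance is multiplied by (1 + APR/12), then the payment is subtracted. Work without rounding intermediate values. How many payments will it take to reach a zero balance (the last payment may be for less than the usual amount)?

Monthly rate r = 26.9%/12 = 2.24167% = 0.0224167.
Recurrence: B ← B·(1+r) − £545.00.
Month 1: interest £194.26; balance after payment £8,315.13.
Month 2: interest £186.40; balance after payment £7,956.53.
Closed form: n = −ln(1 − rB₀/P)/ln(1+r) = −ln(0.64356)/ln(1.02242) ≈ 19.881, so the balance reaches zero during payment 20.

20 payments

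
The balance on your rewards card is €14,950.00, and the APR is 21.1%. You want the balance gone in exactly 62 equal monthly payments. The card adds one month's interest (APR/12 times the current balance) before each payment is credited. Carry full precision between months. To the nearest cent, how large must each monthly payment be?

€397.90

Monthly rate r = 21.1%/12 = 1.75833% = 0.0175833.
Level-payment amortization: P = B₀·r / (1 − (1+r)^(−n)) = 14950.00·0.0175833 / (1 − 1.01758^(−62)).
Denominator 1 − (1+r)^(−62) = 0.660639792.
P = 262.871 / 0.660639792 ≈ 397.90.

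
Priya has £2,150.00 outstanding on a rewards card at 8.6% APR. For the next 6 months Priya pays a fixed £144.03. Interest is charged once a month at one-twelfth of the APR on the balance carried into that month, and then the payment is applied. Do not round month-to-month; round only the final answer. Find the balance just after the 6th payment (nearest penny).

Monthly rate r = 8.6%/12 = 0.716667% = 0.00716667.
Each month: B ← B·(1+r) − £144.03.
Month 1: interest £15.41; balance after payment £2,021.38.
Month 2: interest £14.49; balance after payment £1,891.83.
Month 3: interest £13.56; balance after payment £1,761.36.
Month 4: interest £12.62; balance after payment £1,629.96.
Month 5: interest £11.68; balance after payment £1,497.61.
Month 6: interest £10.73; balance after payment £1,364.31.

£1,364.31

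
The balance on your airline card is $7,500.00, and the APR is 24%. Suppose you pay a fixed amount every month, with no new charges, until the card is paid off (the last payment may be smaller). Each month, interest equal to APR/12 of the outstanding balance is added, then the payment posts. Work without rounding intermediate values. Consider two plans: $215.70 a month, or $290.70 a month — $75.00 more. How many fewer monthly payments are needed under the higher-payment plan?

24 fewer payments

Monthly rate r = 24%/12 = 2% = 0.02.
At $215.70/mo: n = ⌈−ln(1 − rB₀/P)/ln(1+r)⌉ = 61 payments (last $6.95); total interest = total paid − $7,500.00 = $5,448.95.
At $290.70/mo: 37 payments (last $188.08); total interest $3,153.28.
Payments saved = 61 − 37 = 24.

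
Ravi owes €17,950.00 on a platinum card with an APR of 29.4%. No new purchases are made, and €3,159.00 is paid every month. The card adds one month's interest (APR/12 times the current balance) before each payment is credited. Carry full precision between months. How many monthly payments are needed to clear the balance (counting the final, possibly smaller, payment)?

Monthly rate r = 29.4%/12 = 2.45% = 0.0245.
Recurrence: B ← B·(1+r) − €3,159.00.
Month 1: interest €439.77; balance after payment €15,230.78.
Month 2: interest €373.15; balance after payment €12,444.93.
Closed form: n = −ln(1 − rB₀/P)/ln(1+r) = −ln(0.86079)/ln(1.0245) ≈ 6.193, so the balance reaches zero during payment 7.

7 payments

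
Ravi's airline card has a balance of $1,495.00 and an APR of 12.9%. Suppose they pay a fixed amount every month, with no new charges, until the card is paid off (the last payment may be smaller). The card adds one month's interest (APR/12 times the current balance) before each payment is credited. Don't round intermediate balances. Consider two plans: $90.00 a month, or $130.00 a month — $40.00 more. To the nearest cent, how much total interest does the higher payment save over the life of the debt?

Monthly rate r = 12.9%/12 = 1.075% = 0.01075.
At $90.00/mo: n = ⌈−ln(1 − rB₀/P)/ln(1+r)⌉ = 19 payments (last $35.81); total interest = total paid − $1,495.00 = $160.81.
At $130.00/mo: 13 payments (last $44.53); total interest $109.53.
Interest saved = $160.81 − $109.53 = $51.28.

$51.28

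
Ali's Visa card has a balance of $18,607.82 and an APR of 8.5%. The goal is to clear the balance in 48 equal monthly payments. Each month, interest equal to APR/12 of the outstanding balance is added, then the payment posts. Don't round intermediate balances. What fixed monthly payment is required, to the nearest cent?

Monthly rate r = 8.5%/12 = 0.708333% = 0.00708333.
Level-payment amortization: P = B₀·r / (1 − (1+r)^(−n)) = 18607.82·0.00708333 / (1 − 1.00708^(−48)).
Denominator 1 − (1+r)^(−48) = 0.287376102.
P = 131.805 / 0.287376102 ≈ 458.65.

$458.65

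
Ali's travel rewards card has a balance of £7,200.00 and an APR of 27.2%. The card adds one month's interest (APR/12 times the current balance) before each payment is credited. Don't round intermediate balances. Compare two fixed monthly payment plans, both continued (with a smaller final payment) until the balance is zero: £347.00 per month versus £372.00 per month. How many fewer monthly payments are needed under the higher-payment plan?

Monthly rate r = 27.2%/12 = 2.26667% = 0.0226667.
At £347.00/mo: n = ⌈−ln(1 − rB₀/P)/ln(1+r)⌉ = 29 payments (last £123.13); total interest = total paid − £7,200.00 = £2,639.13.
At £372.00/mo: 26 payments (last £285.83); total interest £2,385.83.
Payments saved = 29 − 26 = 3.

3 fewer payments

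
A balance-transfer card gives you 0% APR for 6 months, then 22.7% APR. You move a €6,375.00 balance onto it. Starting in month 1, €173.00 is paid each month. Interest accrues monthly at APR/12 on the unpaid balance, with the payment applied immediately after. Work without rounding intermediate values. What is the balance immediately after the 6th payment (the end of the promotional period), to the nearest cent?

€5,337.00

Promo months 1–6 at r₀ = 0%/12 = 0; months 7+ at r₁ = 22.7%/12 = 0.0189167.
After month 6 (no interest yet): B = €6,375.00 − 6·€173.00 = €5,337.00.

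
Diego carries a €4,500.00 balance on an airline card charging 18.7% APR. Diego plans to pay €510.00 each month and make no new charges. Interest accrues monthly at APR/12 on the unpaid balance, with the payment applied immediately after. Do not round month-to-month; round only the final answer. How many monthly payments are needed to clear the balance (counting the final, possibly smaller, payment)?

Monthly rate r = 18.7%/12 = 1.55833% = 0.0155833.
Recurrence: B ← B·(1+r) − €510.00.
Month 1: interest €70.12; balance after payment €4,060.12.
Month 2: interest €63.27; balance after payment €3,613.40.
Closed form: n = −ln(1 − rB₀/P)/ln(1+r) = −ln(0.8625)/ln(1.01558) ≈ 9.566, so the balance reaches zero during payment 10.

10 payments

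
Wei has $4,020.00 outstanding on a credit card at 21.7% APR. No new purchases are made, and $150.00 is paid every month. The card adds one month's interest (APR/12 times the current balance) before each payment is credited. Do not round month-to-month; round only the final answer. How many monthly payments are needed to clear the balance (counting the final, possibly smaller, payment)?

37 months

Monthly rate r = 21.7%/12 = 1.80833% = 0.0180833.
Recurrence: B ← B·(1+r) − $150.00.
Month 1: interest $72.69; balance after payment $3,942.70.
Month 2: interest $71.30; balance after payment $3,863.99.
Closed form: n = −ln(1 − rB₀/P)/ln(1+r) = −ln(0.51537)/ln(1.01808) ≈ 36.987, so the balance reaches zero during payment 37.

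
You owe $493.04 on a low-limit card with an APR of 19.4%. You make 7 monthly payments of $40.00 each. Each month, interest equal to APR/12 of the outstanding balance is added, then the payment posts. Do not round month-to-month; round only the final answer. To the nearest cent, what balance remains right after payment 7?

Monthly rate r = 19.4%/12 = 1.61667% = 0.0161667.
Each month: B ← B·(1+r) − $40.00.
Month 1: interest $7.97; balance after payment $461.01.
Month 2: interest $7.45; balance after payment $428.46.
Month 3: interest $6.93; balance after payment $395.39.
Month 4: interest $6.39; balance after payment $361.78.
Month 5: interest $5.85; balance after payment $327.63.
Month 6: interest $5.30; balance after payment $292.93.
Month 7: interest $4.74; balance after payment $257.66.

$257.66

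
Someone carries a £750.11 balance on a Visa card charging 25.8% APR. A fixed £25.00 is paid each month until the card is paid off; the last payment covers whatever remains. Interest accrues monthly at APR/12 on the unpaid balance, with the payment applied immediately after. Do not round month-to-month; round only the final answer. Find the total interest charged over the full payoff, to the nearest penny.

Monthly rate r = 25.8%/12 = 2.15% = 0.0215.
Payoff takes n = ⌈−ln(1 − rB₀/P)/ln(1+r)⌉ = ⌈48.698⌉ = 49 payments; the last is £17.50.
Total paid = 48·£25.00 + £17.50 = £1,217.50.
Total interest = total paid − principal = £1,217.50 − £750.11 = £467.39.

£467.39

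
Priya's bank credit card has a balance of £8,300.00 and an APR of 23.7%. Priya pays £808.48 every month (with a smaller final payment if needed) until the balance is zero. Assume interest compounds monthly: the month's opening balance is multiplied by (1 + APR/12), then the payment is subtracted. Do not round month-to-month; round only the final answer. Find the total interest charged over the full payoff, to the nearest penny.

£1,069.07

Monthly rate r = 23.7%/12 = 1.975% = 0.01975.
Payoff takes n = ⌈−ln(1 − rB₀/P)/ln(1+r)⌉ = ⌈11.586⌉ = 12 payments; the last is £475.79.
Total paid = 11·£808.48 + £475.79 = £9,369.07.
Total interest = total paid − principal = £9,369.07 − £8,300.00 = £1,069.07.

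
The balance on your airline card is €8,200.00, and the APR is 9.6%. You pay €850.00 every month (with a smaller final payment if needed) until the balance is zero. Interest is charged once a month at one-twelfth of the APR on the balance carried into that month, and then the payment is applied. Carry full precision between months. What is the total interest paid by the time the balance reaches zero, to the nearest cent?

€368.05

Monthly rate r = 9.6%/12 = 0.8% = 0.008.
Payoff takes n = ⌈−ln(1 − rB₀/P)/ln(1+r)⌉ = ⌈10.080⌉ = 11 payments; the last is €68.05.
Total paid = 10·€850.00 + €68.05 = €8,568.05.
Total interest = total paid − principal = €8,568.05 − €8,200.00 = €368.05.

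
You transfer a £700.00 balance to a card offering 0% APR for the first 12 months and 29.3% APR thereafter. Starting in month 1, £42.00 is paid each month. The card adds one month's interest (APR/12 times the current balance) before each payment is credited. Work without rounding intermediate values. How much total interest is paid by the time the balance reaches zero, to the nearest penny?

Promo months 1–12 at r₀ = 0%/12 = 0; months 13+ at r₁ = 29.3%/12 = 0.0244167.
After month 12 (no interest yet): B = £700.00 − 12·£42.00 = £196.00.
Then at r₁ with £42.00/mo: n₂ = −ln(1 − r₁·B/P)/ln(1+r₁) ≈ 5.01 → 6 more payments.
Total paid = 17·£42.00 + £0.63 = £714.63; interest = £714.63 − £700.00 = £14.63.

£14.63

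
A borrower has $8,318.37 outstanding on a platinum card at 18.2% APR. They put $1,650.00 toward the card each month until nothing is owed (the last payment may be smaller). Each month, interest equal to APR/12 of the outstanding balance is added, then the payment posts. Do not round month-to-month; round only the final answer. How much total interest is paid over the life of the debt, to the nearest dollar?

$403

Monthly rate r = 18.2%/12 = 1.51667% = 0.0151667.
Payoff takes n = ⌈−ln(1 − rB₀/P)/ln(1+r)⌉ = ⌈5.284⌉ = 6 payments; the last is $471.58.
Total paid = 5·$1,650.00 + $471.58 = $8,721.58.
Total interest = total paid − principal = $8,721.58 − $8,318.37 = $403.21.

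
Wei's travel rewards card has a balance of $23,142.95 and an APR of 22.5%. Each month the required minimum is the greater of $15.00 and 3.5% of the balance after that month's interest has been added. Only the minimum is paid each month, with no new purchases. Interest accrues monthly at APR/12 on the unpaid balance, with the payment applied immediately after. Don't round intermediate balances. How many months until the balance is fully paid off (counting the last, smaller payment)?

Monthly rate r = 22.5%/12 = 1.875% = 0.01875.
While 3.5% of the post-interest balance exceeds $15.00, each month B ← (B·(1+r))·(1 − 0.035), i.e. B shrinks by the factor (1+r)·0.965 = 0.98309.
This holds for months 1–236. Entering month 237 the balance is $413.83; 3.5% of the post-interest balance is now below $15.00, so the flat $15.00 minimum applies from here.
From month 237 a fixed $15.00 at rate r clears $413.83 in 40 more payments. Total: 236 + 40 = 276 months.

276 months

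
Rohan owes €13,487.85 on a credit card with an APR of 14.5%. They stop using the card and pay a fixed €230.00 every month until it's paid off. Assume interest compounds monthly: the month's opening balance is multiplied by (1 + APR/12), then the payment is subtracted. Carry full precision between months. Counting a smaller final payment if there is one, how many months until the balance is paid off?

Monthly rate r = 14.5%/12 = 1.20833% = 0.0120833.
Recurrence: B ← B·(1+r) − €230.00.
Month 1: interest €162.98; balance after payment €13,420.83.
Month 2: interest €162.17; balance after payment €13,353.00.
Closed form: n = −ln(1 − rB₀/P)/ln(1+r) = −ln(0.2914)/ln(1.01208) ≈ 102.662, so the balance reaches zero during payment 103.

103 payments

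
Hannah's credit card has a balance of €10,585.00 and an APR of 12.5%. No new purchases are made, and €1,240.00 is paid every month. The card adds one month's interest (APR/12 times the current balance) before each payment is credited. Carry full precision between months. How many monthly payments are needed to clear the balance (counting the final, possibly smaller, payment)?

9 payments

Monthly rate r = 12.5%/12 = 1.04167% = 0.0104167.
Recurrence: B ← B·(1+r) − €1,240.00.
Month 1: interest €110.26; balance after payment €9,455.26.
Month 2: interest €98.49; balance after payment €8,313.75.
Closed form: n = −ln(1 − rB₀/P)/ln(1+r) = −ln(0.91108)/ln(1.01042) ≈ 8.986, so the balance reaches zero during payment 9.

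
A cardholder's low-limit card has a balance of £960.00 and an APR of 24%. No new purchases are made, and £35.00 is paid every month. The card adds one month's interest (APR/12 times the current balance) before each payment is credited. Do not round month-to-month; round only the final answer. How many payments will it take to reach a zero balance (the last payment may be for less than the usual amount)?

Monthly rate r = 24%/12 = 2% = 0.02.
Recurrence: B ← B·(1+r) − £35.00.
Month 1: interest £19.20; balance after payment £944.20.
Month 2: interest £18.88; balance after payment £928.08.
Closed form: n = −ln(1 − rB₀/P)/ln(1+r) = −ln(0.45143)/ln(1.02) ≈ 40.163, so the balance reaches zero during payment 41.

41 payments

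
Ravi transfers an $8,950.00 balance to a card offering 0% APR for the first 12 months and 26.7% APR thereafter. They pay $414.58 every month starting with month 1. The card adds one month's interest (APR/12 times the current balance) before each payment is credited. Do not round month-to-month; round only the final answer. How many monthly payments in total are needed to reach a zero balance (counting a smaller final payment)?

Promo months 1–12 at r₀ = 0%/12 = 0; months 13+ at r₁ = 26.7%/12 = 0.02225.
After month 12 (no interest yet): B = $8,950.00 − 12·$414.58 = $3,975.04.
Then at r₁ with $414.58/mo: n₂ = −ln(1 − r₁·B/P)/ln(1+r₁) ≈ 10.90 → 11 more payments.

23 months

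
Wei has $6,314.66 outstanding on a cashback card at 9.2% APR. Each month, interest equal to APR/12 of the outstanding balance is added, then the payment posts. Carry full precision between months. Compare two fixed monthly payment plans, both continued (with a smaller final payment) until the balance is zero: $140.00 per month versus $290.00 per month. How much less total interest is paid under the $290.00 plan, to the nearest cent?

Monthly rate r = 9.2%/12 = 0.766667% = 0.00766667.
At $140.00/mo: n = ⌈−ln(1 − rB₀/P)/ln(1+r)⌉ = 56 payments (last $78.73); total interest = total paid − $6,314.66 = $1,464.07.
At $290.00/mo: 24 payments (last $265.42); total interest $620.76.
Interest saved = $1,464.07 − $620.76 = $843.31.

$843.31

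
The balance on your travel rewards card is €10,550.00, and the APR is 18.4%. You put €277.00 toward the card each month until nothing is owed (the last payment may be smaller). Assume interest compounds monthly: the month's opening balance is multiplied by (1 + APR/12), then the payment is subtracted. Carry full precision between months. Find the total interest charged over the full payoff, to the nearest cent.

Monthly rate r = 18.4%/12 = 1.53333% = 0.0153333.
Payoff takes n = ⌈−ln(1 − rB₀/P)/ln(1+r)⌉ = ⌈57.637⌉ = 58 payments; the last is €176.90.
Total paid = 57·€277.00 + €176.90 = €15,965.90.
Total interest = total paid − principal = €15,965.90 − €10,550.00 = €5,415.90.

€5,415.90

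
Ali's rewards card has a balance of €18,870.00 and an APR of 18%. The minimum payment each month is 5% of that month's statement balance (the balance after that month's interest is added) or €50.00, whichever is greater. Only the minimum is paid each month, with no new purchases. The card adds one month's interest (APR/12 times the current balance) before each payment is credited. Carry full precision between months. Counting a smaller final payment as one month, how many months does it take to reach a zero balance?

105 months

Monthly rate r = 18%/12 = 1.5% = 0.015.
While 5% of the post-interest balance exceeds €50.00, each month B ← (B·(1+r))·(1 − 0.05), i.e. B shrinks by the factor (1+r)·0.95 = 0.96425.
This holds for months 1–82. Entering month 83 the balance is €953.51; 5% of the post-interest balance is now below €50.00, so the flat €50.00 minimum applies from here.
From month 83 a fixed €50.00 at rate r clears €953.51 in 23 more payments. Total: 82 + 23 = 105 months.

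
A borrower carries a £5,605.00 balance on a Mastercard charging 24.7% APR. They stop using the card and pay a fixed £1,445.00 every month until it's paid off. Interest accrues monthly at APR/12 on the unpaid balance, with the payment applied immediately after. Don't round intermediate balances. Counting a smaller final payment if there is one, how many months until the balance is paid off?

5 payments

Monthly rate r = 24.7%/12 = 2.05833% = 0.0205833.
Recurrence: B ← B·(1+r) − £1,445.00.
Month 1: interest £115.37; balance after payment £4,275.37.
Month 2: interest £88.00; balance after payment £2,918.37.
Month 3: interest £60.07; balance after payment £1,533.44.
Month 4: interest £31.56; balance after payment £120.00.
Month 5: interest £2.47; balance after payment £0.00.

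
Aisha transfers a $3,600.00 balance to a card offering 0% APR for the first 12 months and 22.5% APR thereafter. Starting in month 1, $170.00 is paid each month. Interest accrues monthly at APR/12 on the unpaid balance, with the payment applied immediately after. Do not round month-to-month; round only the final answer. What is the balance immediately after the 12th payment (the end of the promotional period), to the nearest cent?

$1,560.00

Promo months 1–12 at r₀ = 0%/12 = 0; months 13+ at r₁ = 22.5%/12 = 0.01875.
After month 12 (no interest yet): B = $3,600.00 − 12·$170.00 = $1,560.00.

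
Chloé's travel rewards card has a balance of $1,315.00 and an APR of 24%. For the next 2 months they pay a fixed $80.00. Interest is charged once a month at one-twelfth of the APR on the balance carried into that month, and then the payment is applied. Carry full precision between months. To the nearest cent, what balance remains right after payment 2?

Monthly rate r = 24%/12 = 2% = 0.02.
Each month: B ← B·(1+r) − $80.00.
Month 1: interest $26.30; balance after payment $1,261.30.
Month 2: interest $25.23; balance after payment $1,206.53.

$1,206.53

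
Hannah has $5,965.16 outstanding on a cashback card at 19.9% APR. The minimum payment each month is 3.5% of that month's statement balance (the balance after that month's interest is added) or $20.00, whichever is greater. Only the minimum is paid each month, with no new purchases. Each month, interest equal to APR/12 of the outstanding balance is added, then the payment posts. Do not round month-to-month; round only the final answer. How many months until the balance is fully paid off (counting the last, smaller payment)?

Monthly rate r = 19.9%/12 = 1.65833% = 0.0165833.
While 3.5% of the post-interest balance exceeds $20.00, each month B ← (B·(1+r))·(1 − 0.035), i.e. B shrinks by the factor (1+r)·0.965 = 0.981.
This holds for months 1–124. Entering month 125 the balance is $553.02; 3.5% of the post-interest balance is now below $20.00, so the flat $20.00 minimum applies from here.
From month 125 a fixed $20.00 at rate r clears $553.02 in 38 more payments. Total: 124 + 38 = 162 months.

162 months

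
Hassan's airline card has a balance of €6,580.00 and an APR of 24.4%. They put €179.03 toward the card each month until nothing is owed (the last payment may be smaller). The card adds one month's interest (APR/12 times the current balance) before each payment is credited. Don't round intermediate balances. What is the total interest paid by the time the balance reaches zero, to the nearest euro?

€5,655

Monthly rate r = 24.4%/12 = 2.03333% = 0.0203333.
Payoff takes n = ⌈−ln(1 − rB₀/P)/ln(1+r)⌉ = ⌈68.340⌉ = 69 payments; the last is €61.31.
Total paid = 68·€179.03 + €61.31 = €12,235.35.
Total interest = total paid − principal = €12,235.35 − €6,580.00 = €5,655.35.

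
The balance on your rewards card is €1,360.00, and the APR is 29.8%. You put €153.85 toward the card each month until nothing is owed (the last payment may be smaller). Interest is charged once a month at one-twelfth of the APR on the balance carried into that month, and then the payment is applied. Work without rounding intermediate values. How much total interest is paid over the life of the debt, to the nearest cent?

Monthly rate r = 29.8%/12 = 2.48333% = 0.0248333.
Payoff takes n = ⌈−ln(1 − rB₀/P)/ln(1+r)⌉ = ⌈10.104⌉ = 11 payments; the last is €16.16.
Total paid = 10·€153.85 + €16.16 = €1,554.66.
Total interest = total paid − principal = €1,554.66 − €1,360.00 = €194.66.

€194.66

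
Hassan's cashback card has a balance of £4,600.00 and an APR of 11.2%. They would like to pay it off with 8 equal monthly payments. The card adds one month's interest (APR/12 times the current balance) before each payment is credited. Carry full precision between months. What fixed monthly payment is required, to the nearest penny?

£599.41

Monthly rate r = 11.2%/12 = 0.933333% = 0.00933333.
Level-payment amortization: P = B₀·r / (1 − (1+r)^(−n)) = 4600.00·0.00933333 / (1 − 1.00933^(−8)).
Denominator 1 − (1+r)^(−8) = 0.0716257819.
P = 42.9333 / 0.0716257819 ≈ 599.41.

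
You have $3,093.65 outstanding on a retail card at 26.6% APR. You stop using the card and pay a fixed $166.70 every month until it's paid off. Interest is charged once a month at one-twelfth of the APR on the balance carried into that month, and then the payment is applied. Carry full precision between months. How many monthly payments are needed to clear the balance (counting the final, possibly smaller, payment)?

Monthly rate r = 26.6%/12 = 2.21667% = 0.0221667.
Recurrence: B ← B·(1+r) − $166.70.
Month 1: interest $68.58; balance after payment $2,995.53.
Month 2: interest $66.40; balance after payment $2,895.23.
Closed form: n = −ln(1 − rB₀/P)/ln(1+r) = −ln(0.58863)/ln(1.02217) ≈ 24.172, so the balance reaches zero during payment 25.

25 payments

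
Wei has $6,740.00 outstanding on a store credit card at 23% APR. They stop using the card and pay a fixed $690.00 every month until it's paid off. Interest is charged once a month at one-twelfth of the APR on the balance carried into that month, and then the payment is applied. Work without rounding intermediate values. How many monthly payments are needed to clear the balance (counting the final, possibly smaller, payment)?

Monthly rate r = 23%/12 = 1.91667% = 0.0191667.
Recurrence: B ← B·(1+r) − $690.00.
Month 1: interest $129.18; balance after payment $6,179.18.
Month 2: interest $118.43; balance after payment $5,607.62.
Closed form: n = −ln(1 − rB₀/P)/ln(1+r) = −ln(0.81278)/ln(1.01917) ≈ 10.919, so the balance reaches zero during payment 11.

11 months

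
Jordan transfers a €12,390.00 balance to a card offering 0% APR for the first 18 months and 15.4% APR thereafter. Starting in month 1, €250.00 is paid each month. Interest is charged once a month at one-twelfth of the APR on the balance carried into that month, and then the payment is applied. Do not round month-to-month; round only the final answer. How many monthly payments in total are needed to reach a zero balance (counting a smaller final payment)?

59 payments

Promo months 1–18 at r₀ = 0%/12 = 0; months 19+ at r₁ = 15.4%/12 = 0.0128333.
After month 18 (no interest yet): B = €12,390.00 − 18·€250.00 = €7,890.00.
Then at r₁ with €250.00/mo: n₂ = −ln(1 − r₁·B/P)/ln(1+r₁) ≈ 40.72 → 41 more payments.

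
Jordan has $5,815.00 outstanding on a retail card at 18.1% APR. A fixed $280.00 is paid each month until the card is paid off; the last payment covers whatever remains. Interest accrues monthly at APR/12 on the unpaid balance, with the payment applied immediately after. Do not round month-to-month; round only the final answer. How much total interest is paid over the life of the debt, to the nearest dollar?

$1,214

Monthly rate r = 18.1%/12 = 1.50833% = 0.0150833.
Payoff takes n = ⌈−ln(1 − rB₀/P)/ln(1+r)⌉ = ⌈25.101⌉ = 26 payments; the last is $28.53.
Total paid = 25·$280.00 + $28.53 = $7,028.53.
Total interest = total paid − principal = $7,028.53 − $5,815.00 = $1,213.53.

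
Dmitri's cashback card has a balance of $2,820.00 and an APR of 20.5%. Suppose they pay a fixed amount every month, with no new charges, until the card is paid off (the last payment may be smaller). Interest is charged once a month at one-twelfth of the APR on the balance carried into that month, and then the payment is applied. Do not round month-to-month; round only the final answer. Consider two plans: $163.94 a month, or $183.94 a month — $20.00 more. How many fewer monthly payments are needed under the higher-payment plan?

3 fewer payments

Monthly rate r = 20.5%/12 = 1.70833% = 0.0170833.
At $163.94/mo: n = ⌈−ln(1 − rB₀/P)/ln(1+r)⌉ = 21 payments (last $88.97); total interest = total paid − $2,820.00 = $547.77.
At $183.94/mo: 18 payments (last $170.81); total interest $477.79.
Payments saved = 21 − 18 = 3.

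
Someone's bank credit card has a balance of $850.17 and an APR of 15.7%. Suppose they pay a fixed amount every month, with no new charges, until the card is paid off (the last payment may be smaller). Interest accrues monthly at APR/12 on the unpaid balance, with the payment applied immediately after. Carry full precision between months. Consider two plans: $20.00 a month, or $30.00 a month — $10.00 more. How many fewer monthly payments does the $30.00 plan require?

27 fewer payments

Monthly rate r = 15.7%/12 = 1.30833% = 0.0130833.
At $20.00/mo: n = ⌈−ln(1 − rB₀/P)/ln(1+r)⌉ = 63 payments (last $9.83); total interest = total paid − $850.17 = $399.66.
At $30.00/mo: 36 payments (last $19.22); total interest $219.05.
Payments saved = 63 − 36 = 27.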